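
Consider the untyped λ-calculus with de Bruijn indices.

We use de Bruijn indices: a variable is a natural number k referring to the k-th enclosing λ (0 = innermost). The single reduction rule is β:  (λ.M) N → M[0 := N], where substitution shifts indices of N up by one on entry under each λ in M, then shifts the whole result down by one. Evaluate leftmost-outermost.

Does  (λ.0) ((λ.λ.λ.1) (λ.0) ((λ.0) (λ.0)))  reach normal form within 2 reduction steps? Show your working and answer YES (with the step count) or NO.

Answer: NO — after 2 steps the term is (λ.λ.1) ((λ.0) (λ.0)), not yet normal

Derivation:
  start: (λ.0) ((λ.λ.λ.1) (λ.0) ((λ.0) (λ.0)))
  step 1: (λ.λ.λ.1) (λ.0) ((λ.0) (λ.0))
  step 2: (λ.λ.1) ((λ.0) (λ.0))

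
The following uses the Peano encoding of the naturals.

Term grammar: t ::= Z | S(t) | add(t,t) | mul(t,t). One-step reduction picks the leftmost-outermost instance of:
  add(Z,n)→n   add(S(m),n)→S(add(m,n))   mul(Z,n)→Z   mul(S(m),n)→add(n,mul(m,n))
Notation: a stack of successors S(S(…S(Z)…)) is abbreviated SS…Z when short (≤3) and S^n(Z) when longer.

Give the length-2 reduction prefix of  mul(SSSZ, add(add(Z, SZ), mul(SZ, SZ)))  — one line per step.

  start: mul(SSSZ, add(add(Z, SZ), mul(SZ, SZ)))
  [1] add(add(add(Z, SZ), mul(SZ, SZ)), mul(SSZ, add(add(Z, SZ), mul(SZ, SZ))))
  [2] add(add(SZ, mul(SZ, SZ)), mul(SSZ, add(add(Z, SZ), mul(SZ, SZ))))

Answer: after 2 steps: add(add(SZ, mul(SZ, SZ)), mul(SSZ, add(add(Z, SZ), mul(SZ, SZ))))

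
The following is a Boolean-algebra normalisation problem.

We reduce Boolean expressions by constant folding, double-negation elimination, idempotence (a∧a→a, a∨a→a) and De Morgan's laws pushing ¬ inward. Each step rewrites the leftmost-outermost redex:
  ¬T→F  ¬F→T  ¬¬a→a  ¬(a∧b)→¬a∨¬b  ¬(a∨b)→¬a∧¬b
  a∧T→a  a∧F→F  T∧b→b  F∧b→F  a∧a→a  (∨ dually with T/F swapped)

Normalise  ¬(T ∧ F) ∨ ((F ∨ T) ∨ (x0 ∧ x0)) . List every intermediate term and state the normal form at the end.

  start: ¬(T ∧ F) ∨ ((F ∨ T) ∨ (x0 ∧ x0))
  [1] (¬T ∨ ¬F) ∨ ((F ∨ T) ∨ (x0 ∧ x0))
  [2] (F ∨ ¬F) ∨ ((F ∨ T) ∨ (x0 ∧ x0))
  [3] ¬F ∨ ((F ∨ T) ∨ (x0 ∧ x0))
  [4] T ∨ ((F ∨ T) ∨ (x0 ∧ x0))
  [5] T

Answer: normal form = T  (in 5 steps)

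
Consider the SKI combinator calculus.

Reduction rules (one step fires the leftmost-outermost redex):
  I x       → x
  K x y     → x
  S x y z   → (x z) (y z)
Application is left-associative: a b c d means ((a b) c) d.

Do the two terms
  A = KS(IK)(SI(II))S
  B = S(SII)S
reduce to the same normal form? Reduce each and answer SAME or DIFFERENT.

Term A:
  start: KS(IK)(SI(II))S
  step 1: S(SI(II))S
  step 2: S(SII)S

Term B:
  start: S(SII)S

Answer: SAME — A ⇓ S(SII)S, B ⇓ S(SII)S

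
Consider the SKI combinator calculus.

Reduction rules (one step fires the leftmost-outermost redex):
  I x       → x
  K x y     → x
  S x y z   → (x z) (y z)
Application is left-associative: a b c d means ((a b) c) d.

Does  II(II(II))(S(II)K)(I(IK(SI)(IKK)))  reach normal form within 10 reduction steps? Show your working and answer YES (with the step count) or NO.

  start: II(II(II))(S(II)K)(I(IK(SI)(IKK)))
  →1  I(II(II))(S(II)K)(I(IK(SI)(IKK)))
  →2  II(II)(S(II)K)(I(IK(SI)(IKK)))
  →3  I(II)(S(II)K)(I(IK(SI)(IKK)))
  →4  II(S(II)K)(I(IK(SI)(IKK)))
  →5  I(S(II)K)(I(IK(SI)(IKK)))
  →6  S(II)K(I(IK(SI)(IKK)))
  →7  II(I(IK(SI)(IKK)))(K(I(IK(SI)(IKK))))
  →8  I(I(IK(SI)(IKK)))(K(I(IK(SI)(IKK))))
  →9  I(IK(SI)(IKK))(K(I(IK(SI)(IKK))))
  →10  IK(SI)(IKK)(K(I(IK(SI)(IKK))))

Answer: NO — after 10 steps the term is IK(SI)(IKK)(K(I(IK(SI)(IKK)))), not yet normal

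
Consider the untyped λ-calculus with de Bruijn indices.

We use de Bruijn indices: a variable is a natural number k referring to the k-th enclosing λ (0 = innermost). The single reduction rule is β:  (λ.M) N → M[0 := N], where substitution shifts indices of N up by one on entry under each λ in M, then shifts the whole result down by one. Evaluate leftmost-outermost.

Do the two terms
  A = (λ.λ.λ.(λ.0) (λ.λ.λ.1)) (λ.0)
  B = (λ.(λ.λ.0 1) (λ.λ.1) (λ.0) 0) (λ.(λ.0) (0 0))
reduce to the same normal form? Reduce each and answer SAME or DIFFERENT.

Answer: DIFFERENT — A ⇓ λ.λ.λ.λ.λ.1, B ⇓ λ.λ.0 0

Derivation:
Term A:
  start: (λ.λ.λ.(λ.0) (λ.λ.λ.1)) (λ.0)
  [1] λ.λ.(λ.0) (λ.λ.λ.1)
  [2] λ.λ.λ.λ.λ.1

Term B:
  start: (λ.(λ.λ.0 1) (λ.λ.1) (λ.0) 0) (λ.(λ.0) (0 0))
  [1] (λ.λ.0 1) (λ.λ.1) (λ.0) (λ.(λ.0) (0 0))
  [2] (λ.0 (λ.λ.1)) (λ.0) (λ.(λ.0) (0 0))
  [3] (λ.0) (λ.λ.1) (λ.(λ.0) (0 0))
  [4] (λ.λ.1) (λ.(λ.0) (0 0))
  [5] λ.λ.(λ.0) (0 0)
  [6] λ.λ.0 0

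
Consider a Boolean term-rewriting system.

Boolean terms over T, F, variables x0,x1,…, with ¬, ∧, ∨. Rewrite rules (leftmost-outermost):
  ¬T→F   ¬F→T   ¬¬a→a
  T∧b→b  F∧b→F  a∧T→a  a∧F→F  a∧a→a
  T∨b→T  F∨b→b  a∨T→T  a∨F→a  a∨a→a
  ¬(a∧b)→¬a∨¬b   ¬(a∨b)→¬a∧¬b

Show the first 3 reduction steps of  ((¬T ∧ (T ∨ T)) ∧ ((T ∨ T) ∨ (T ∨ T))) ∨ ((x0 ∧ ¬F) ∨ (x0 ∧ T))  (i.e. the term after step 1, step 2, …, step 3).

  start: ((¬T ∧ (T ∨ T)) ∧ ((T ∨ T) ∨ (T ∨ T))) ∨ ((x0 ∧ ¬F) ∨ (x0 ∧ T))
  step 1: ((F ∧ (T ∨ T)) ∧ ((T ∨ T) ∨ (T ∨ T))) ∨ ((x0 ∧ ¬F) ∨ (x0 ∧ T))
  step 2: (F ∧ ((T ∨ T) ∨ (T ∨ T))) ∨ ((x0 ∧ ¬F) ∨ (x0 ∧ T))
  step 3: F ∨ ((x0 ∧ ¬F) ∨ (x0 ∧ T))

Answer: after 3 steps: F ∨ ((x0 ∧ ¬F) ∨ (x0 ∧ T))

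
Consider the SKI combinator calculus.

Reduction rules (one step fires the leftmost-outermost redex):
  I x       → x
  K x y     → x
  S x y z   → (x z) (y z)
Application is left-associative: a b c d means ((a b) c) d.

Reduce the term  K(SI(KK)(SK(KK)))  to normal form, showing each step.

Answer: normal form = KK  (in 5 steps)

Reduction:
  start: K(SI(KK)(SK(KK)))
  →1  K(I(SK(KK))(KK(SK(KK))))
  →2  K(SK(KK)(KK(SK(KK))))
  →3  K(K(KK(SK(KK)))(KK(KK(SK(KK)))))
  →4  K(KK(SK(KK)))
  →5  KK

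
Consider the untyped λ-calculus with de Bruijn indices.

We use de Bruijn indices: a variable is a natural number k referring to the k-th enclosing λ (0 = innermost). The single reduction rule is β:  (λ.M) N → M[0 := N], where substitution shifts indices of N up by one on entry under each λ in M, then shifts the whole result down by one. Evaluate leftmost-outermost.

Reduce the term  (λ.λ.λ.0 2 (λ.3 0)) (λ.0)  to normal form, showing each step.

Answer: normal form = λ.λ.0 (λ.0) (λ.0)  (in 2 steps)

Reduction:
  start: (λ.λ.λ.0 2 (λ.3 0)) (λ.0)
  step 1: λ.λ.0 (λ.0) (λ.(λ.0) 0)
  step 2: λ.λ.0 (λ.0) (λ.0)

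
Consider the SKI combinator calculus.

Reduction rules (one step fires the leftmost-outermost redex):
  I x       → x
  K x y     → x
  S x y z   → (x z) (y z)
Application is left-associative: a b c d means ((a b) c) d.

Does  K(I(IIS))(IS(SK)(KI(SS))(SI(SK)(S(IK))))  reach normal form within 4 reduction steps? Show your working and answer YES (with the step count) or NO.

  start: K(I(IIS))(IS(SK)(KI(SS))(SI(SK)(S(IK))))
  [1] I(IIS)
  [2] IIS
  [3] IS
  [4] S

Answer: YES — reaches normal form S in 4 ≤ 4 steps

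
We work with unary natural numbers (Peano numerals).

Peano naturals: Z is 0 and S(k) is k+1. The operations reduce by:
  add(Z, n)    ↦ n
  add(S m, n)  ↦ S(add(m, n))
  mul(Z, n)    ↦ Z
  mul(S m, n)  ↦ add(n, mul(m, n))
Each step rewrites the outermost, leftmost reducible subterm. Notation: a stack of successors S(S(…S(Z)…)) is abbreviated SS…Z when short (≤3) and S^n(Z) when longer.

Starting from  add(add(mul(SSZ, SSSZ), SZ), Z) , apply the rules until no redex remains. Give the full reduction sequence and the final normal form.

Answer: normal form = S^7(Z)  (in 26 steps)

Reduction:
  start: add(add(mul(SSZ, SSSZ), SZ), Z)
  [1] add(add(add(SSSZ, mul(SZ, SSSZ)), SZ), Z)
  [2] add(add(S(add(SSZ, mul(SZ, SSSZ))), SZ), Z)
  [3] add(S(add(add(SSZ, mul(SZ, SSSZ)), SZ)), Z)
  [4] S(add(add(add(SSZ, mul(SZ, SSSZ)), SZ), Z))
  [5] S(add(add(S(add(SZ, mul(SZ, SSSZ))), SZ), Z))
  [6] S(add(S(add(add(SZ, mul(SZ, SSSZ)), SZ)), Z))
  [7] S(S(add(add(add(SZ, mul(SZ, SSSZ)), SZ), Z)))
  [8] S(S(add(add(S(add(Z, mul(SZ, SSSZ))), SZ), Z)))
  [9] S(S(add(S(add(add(Z, mul(SZ, SSSZ)), SZ)), Z)))
  [10] S(S(S(add(add(add(Z, mul(SZ, SSSZ)), SZ), Z))))
  [11] S(S(S(add(add(mul(SZ, SSSZ), SZ), Z))))
  [12] S(S(S(add(add(add(SSSZ, mul(Z, SSSZ)), SZ), Z))))
  [13] S(S(S(add(add(S(add(SSZ, mul(Z, SSSZ))), SZ), Z))))
  [14] S(S(S(add(S(add(add(SSZ, mul(Z, SSSZ)), SZ)), Z))))
  [15] S(S(S(S(add(add(add(SSZ, mul(Z, SSSZ)), SZ), Z)))))
  [16] S(S(S(S(add(add(S(add(SZ, mul(Z, SSSZ))), SZ), Z)))))
  [17] S(S(S(S(add(S(add(add(SZ, mul(Z, SSSZ)), SZ)), Z)))))
  [18] S(S(S(S(S(add(add(add(SZ, mul(Z, SSSZ)), SZ), Z))))))
  [19] S(S(S(S(S(add(add(S(add(Z, mul(Z, SSSZ))), SZ), Z))))))
  [20] S(S(S(S(S(add(S(add(add(Z, mul(Z, SSSZ)), SZ)), Z))))))
  [21] S(S(S(S(S(S(add(add(add(Z, mul(Z, SSSZ)), SZ), Z)))))))
  [22] S(S(S(S(S(S(add(add(mul(Z, SSSZ), SZ), Z)))))))
  [23] S(S(S(S(S(S(add(add(Z, SZ), Z)))))))
  [24] S(S(S(S(S(S(add(SZ, Z)))))))
  [25] S(S(S(S(S(S(S(add(Z, Z))))))))
  [26] S^7(Z)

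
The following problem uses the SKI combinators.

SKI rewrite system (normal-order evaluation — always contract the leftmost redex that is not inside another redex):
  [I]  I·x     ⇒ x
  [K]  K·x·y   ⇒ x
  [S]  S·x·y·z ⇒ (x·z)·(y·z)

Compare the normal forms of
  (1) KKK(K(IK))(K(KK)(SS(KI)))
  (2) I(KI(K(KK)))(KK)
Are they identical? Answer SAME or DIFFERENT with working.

Term A:
  start: KKK(K(IK))(K(KK)(SS(KI)))
  step 1: K(K(IK))(K(KK)(SS(KI)))
  step 2: K(IK)
  step 3: KK

Term B:
  start: I(KI(K(KK)))(KK)
  step 1: KI(K(KK))(KK)
  step 2: I(KK)
  step 3: KK

Answer: SAME — A ⇓ KK, B ⇓ KK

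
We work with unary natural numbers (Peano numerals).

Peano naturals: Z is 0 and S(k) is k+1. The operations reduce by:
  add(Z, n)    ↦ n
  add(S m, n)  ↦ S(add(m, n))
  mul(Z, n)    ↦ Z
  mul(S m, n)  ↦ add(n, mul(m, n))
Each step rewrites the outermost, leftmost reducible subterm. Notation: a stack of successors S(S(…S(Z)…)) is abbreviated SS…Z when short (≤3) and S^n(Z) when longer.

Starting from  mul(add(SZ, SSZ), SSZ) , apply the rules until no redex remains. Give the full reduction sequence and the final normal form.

  start: mul(add(SZ, SSZ), SSZ)
  [1] mul(S(add(Z, SSZ)), SSZ)
  [2] add(SSZ, mul(add(Z, SSZ), SSZ))
  [3] S(add(SZ, mul(add(Z, SSZ), SSZ)))
  [4] S(S(add(Z, mul(add(Z, SSZ), SSZ))))
  [5] S(S(mul(add(Z, SSZ), SSZ)))
  [6] S(S(mul(SSZ, SSZ)))
  [7] S(S(add(SSZ, mul(SZ, SSZ))))
  [8] S(S(S(add(SZ, mul(SZ, SSZ)))))
  [9] S(S(S(S(add(Z, mul(SZ, SSZ))))))
  [10] S(S(S(S(mul(SZ, SSZ)))))
  [11] S(S(S(S(add(SSZ, mul(Z, SSZ))))))
  [12] S(S(S(S(S(add(SZ, mul(Z, SSZ)))))))
  [13] S(S(S(S(S(S(add(Z, mul(Z, SSZ))))))))
  [14] S(S(S(S(S(S(mul(Z, SSZ)))))))
  [15] S^6(Z)

Answer: normal form = S^6(Z)  (in 15 steps)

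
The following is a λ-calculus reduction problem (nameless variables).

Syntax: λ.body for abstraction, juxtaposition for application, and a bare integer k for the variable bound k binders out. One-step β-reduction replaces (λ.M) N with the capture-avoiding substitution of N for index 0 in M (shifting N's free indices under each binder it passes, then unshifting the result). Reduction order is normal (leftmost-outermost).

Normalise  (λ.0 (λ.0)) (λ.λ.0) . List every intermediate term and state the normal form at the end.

Answer: normal form = λ.0  (in 2 steps)

Working:
  start: (λ.0 (λ.0)) (λ.λ.0)
  [1] (λ.λ.0) (λ.0)
  [2] λ.0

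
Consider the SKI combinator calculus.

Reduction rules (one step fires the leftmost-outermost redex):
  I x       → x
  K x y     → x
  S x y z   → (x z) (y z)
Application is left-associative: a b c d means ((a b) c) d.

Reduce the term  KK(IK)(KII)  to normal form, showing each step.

  start: KK(IK)(KII)
  [1] K(KII)
  [2] KI

Answer: normal form = KI  (in 2 steps)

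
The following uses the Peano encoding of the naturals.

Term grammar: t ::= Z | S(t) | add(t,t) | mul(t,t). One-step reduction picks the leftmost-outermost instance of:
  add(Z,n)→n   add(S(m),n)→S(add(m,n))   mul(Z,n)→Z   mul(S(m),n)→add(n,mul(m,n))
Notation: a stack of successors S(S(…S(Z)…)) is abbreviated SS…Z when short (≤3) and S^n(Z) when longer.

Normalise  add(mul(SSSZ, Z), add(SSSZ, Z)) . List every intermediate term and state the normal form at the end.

Answer: normal form = SSSZ  (in 12 steps)

Working:
  start: add(mul(SSSZ, Z), add(SSSZ, Z))
  step 1: add(add(Z, mul(SSZ, Z)), add(SSSZ, Z))
  step 2: add(mul(SSZ, Z), add(SSSZ, Z))
  step 3: add(add(Z, mul(SZ, Z)), add(SSSZ, Z))
  step 4: add(mul(SZ, Z), add(SSSZ, Z))
  step 5: add(add(Z, mul(Z, Z)), add(SSSZ, Z))
  step 6: add(mul(Z, Z), add(SSSZ, Z))
  step 7: add(Z, add(SSSZ, Z))
  step 8: add(SSSZ, Z)
  step 9: S(add(SSZ, Z))
  step 10: S(S(add(SZ, Z)))
  step 11: S(S(S(add(Z, Z))))
  step 12: SSSZ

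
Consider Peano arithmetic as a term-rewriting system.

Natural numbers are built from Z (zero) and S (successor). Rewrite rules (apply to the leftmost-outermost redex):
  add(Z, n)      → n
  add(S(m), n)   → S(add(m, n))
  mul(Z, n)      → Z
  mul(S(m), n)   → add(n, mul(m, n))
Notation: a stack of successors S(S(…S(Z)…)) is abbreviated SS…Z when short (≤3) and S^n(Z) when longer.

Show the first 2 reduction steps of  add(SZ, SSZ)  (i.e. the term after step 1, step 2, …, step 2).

  start: add(SZ, SSZ)
  step 1: S(add(Z, SSZ))
  step 2: SSSZ

Answer: after 2 steps: SSSZ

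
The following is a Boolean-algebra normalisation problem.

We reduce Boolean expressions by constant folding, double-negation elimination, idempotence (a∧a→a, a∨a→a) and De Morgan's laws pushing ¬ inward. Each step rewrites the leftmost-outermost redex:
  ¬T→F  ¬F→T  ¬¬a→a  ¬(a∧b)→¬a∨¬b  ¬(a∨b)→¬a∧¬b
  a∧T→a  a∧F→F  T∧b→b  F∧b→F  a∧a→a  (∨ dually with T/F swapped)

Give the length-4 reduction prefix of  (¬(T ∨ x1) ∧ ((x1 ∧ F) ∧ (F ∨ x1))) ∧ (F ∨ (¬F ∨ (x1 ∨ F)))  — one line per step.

Answer: after 4 steps: F ∧ (F ∨ (¬F ∨ (x1 ∨ F)))

Reduction:
  start: (¬(T ∨ x1) ∧ ((x1 ∧ F) ∧ (F ∨ x1))) ∧ (F ∨ (¬F ∨ (x1 ∨ F)))
  →1  ((¬T ∧ ¬x1) ∧ ((x1 ∧ F) ∧ (F ∨ x1))) ∧ (F ∨ (¬F ∨ (x1 ∨ F)))
  →2  ((F ∧ ¬x1) ∧ ((x1 ∧ F) ∧ (F ∨ x1))) ∧ (F ∨ (¬F ∨ (x1 ∨ F)))
  →3  (F ∧ ((x1 ∧ F) ∧ (F ∨ x1))) ∧ (F ∨ (¬F ∨ (x1 ∨ F)))
  →4  F ∧ (F ∨ (¬F ∨ (x1 ∨ F)))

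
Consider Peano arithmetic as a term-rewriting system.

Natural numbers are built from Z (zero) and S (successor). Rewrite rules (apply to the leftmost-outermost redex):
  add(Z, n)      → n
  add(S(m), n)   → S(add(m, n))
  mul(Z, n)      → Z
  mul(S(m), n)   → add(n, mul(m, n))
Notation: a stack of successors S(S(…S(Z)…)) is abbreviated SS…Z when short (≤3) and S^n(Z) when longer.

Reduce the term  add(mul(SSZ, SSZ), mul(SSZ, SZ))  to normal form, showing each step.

Answer: normal form = S^6(Z)  (in 21 steps)

Working:
  start: add(mul(SSZ, SSZ), mul(SSZ, SZ))
  →1  add(add(SSZ, mul(SZ, SSZ)), mul(SSZ, SZ))
  →2  add(S(add(SZ, mul(SZ, SSZ))), mul(SSZ, SZ))
  →3  S(add(add(SZ, mul(SZ, SSZ)), mul(SSZ, SZ)))
  →4  S(add(S(add(Z, mul(SZ, SSZ))), mul(SSZ, SZ)))
  →5  S(S(add(add(Z, mul(SZ, SSZ)), mul(SSZ, SZ))))
  →6  S(S(add(mul(SZ, SSZ), mul(SSZ, SZ))))
  →7  S(S(add(add(SSZ, mul(Z, SSZ)), mul(SSZ, SZ))))
  →8  S(S(add(S(add(SZ, mul(Z, SSZ))), mul(SSZ, SZ))))
  →9  S(S(S(add(add(SZ, mul(Z, SSZ)), mul(SSZ, SZ)))))
  →10  S(S(S(add(S(add(Z, mul(Z, SSZ))), mul(SSZ, SZ)))))
  →11  S(S(S(S(add(add(Z, mul(Z, SSZ)), mul(SSZ, SZ))))))
  →12  S(S(S(S(add(mul(Z, SSZ), mul(SSZ, SZ))))))
  →13  S(S(S(S(add(Z, mul(SSZ, SZ))))))
  →14  S(S(S(S(mul(SSZ, SZ)))))
  →15  S(S(S(S(add(SZ, mul(SZ, SZ))))))
  →16  S(S(S(S(S(add(Z, mul(SZ, SZ)))))))
  →17  S(S(S(S(S(mul(SZ, SZ))))))
  →18  S(S(S(S(S(add(SZ, mul(Z, SZ)))))))
  →19  S(S(S(S(S(S(add(Z, mul(Z, SZ))))))))
  →20  S(S(S(S(S(S(mul(Z, SZ)))))))
  →21  S^6(Z)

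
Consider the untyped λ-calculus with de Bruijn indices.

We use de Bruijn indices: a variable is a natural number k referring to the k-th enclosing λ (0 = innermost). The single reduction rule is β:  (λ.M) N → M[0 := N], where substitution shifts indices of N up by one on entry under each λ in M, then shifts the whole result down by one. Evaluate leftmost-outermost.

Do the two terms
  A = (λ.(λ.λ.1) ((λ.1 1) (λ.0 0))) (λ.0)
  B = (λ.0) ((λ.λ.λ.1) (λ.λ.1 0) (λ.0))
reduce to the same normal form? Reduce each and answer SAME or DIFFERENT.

Answer: SAME — A ⇓ λ.λ.0, B ⇓ λ.λ.0

Derivation:
Term A:
  start: (λ.(λ.λ.1) ((λ.1 1) (λ.0 0))) (λ.0)
  →1  (λ.λ.1) ((λ.(λ.0) (λ.0)) (λ.0 0))
  →2  λ.(λ.(λ.0) (λ.0)) (λ.0 0)
  →3  λ.(λ.0) (λ.0)
  →4  λ.λ.0

Term B:
  start: (λ.0) ((λ.λ.λ.1) (λ.λ.1 0) (λ.0))
  →1  (λ.λ.λ.1) (λ.λ.1 0) (λ.0)
  →2  (λ.λ.1) (λ.0)
  →3  λ.λ.0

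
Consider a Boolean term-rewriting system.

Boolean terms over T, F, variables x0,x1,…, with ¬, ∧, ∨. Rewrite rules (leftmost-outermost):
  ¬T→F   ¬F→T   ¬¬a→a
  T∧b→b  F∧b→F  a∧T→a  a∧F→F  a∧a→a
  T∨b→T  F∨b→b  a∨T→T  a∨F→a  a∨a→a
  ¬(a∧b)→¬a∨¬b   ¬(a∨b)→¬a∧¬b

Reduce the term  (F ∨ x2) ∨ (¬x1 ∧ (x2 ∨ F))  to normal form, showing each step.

Answer: normal form = x2 ∨ (¬x1 ∧ x2)  (in 2 steps)

Derivation:
  start: (F ∨ x2) ∨ (¬x1 ∧ (x2 ∨ F))
  step 1: x2 ∨ (¬x1 ∧ (x2 ∨ F))
  step 2: x2 ∨ (¬x1 ∧ x2)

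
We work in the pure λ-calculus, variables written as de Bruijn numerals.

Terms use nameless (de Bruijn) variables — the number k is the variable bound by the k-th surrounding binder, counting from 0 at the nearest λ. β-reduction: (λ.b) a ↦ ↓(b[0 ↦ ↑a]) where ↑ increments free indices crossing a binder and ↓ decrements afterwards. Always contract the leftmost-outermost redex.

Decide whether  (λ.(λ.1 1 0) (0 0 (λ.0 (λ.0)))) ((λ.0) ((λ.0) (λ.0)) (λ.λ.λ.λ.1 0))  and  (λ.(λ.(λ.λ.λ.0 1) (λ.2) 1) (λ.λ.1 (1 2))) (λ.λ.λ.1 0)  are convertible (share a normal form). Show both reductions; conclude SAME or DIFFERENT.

Answer: DIFFERENT — A ⇓ λ.λ.1 0, B ⇓ λ.0 (λ.λ.λ.1 0)

Working:
Term A:
  start: (λ.(λ.1 1 0) (0 0 (λ.0 (λ.0)))) ((λ.0) ((λ.0) (λ.0)) (λ.λ.λ.λ.1 0))
  [1] (λ.(λ.0) ((λ.0) (λ.0)) (λ.λ.λ.λ.1 0) ((λ.0) ((λ.0) (λ.0)) (λ.λ.λ.λ.1 0)) 0) ((λ.0) ((λ.0) (λ.0)) (λ.λ.λ.λ.1 0) ((λ.0) ((λ.0) (λ.0)) (λ.λ.λ.λ.1 0)) (λ.0 (λ.0)))
  [2] (λ.0) ((λ.0) (λ.0)) (λ.λ.λ.λ.1 0) ((λ.0) ((λ.0) (λ.0)) (λ.λ.λ.λ.1 0)) ((λ.0) ((λ.0) (λ.0)) (λ.λ.λ.λ.1 0) ((λ.0) ((λ.0) (λ.0)) (λ.λ.λ.λ.1 0)) (λ.0 (λ.0)))
  [3] (λ.0) (λ.0) (λ.λ.λ.λ.1 0) ((λ.0) ((λ.0) (λ.0)) (λ.λ.λ.λ.1 0)) ((λ.0) ((λ.0) (λ.0)) (λ.λ.λ.λ.1 0) ((λ.0) ((λ.0) (λ.0)) (λ.λ.λ.λ.1 0)) (λ.0 (λ.0)))
  [4] (λ.0) (λ.λ.λ.λ.1 0) ((λ.0) ((λ.0) (λ.0)) (λ.λ.λ.λ.1 0)) ((λ.0) ((λ.0) (λ.0)) (λ.λ.λ.λ.1 0) ((λ.0) ((λ.0) (λ.0)) (λ.λ.λ.λ.1 0)) (λ.0 (λ.0)))
  [5] (λ.λ.λ.λ.1 0) ((λ.0) ((λ.0) (λ.0)) (λ.λ.λ.λ.1 0)) ((λ.0) ((λ.0) (λ.0)) (λ.λ.λ.λ.1 0) ((λ.0) ((λ.0) (λ.0)) (λ.λ.λ.λ.1 0)) (λ.0 (λ.0)))
  [6] (λ.λ.λ.1 0) ((λ.0) ((λ.0) (λ.0)) (λ.λ.λ.λ.1 0) ((λ.0) ((λ.0) (λ.0)) (λ.λ.λ.λ.1 0)) (λ.0 (λ.0)))
  [7] λ.λ.1 0

Term B:
  start: (λ.(λ.(λ.λ.λ.0 1) (λ.2) 1) (λ.λ.1 (1 2))) (λ.λ.λ.1 0)
  [1] (λ.(λ.λ.λ.0 1) (λ.λ.λ.λ.1 0) (λ.λ.λ.1 0)) (λ.λ.1 (1 (λ.λ.λ.1 0)))
  [2] (λ.λ.λ.0 1) (λ.λ.λ.λ.1 0) (λ.λ.λ.1 0)
  [3] (λ.λ.0 1) (λ.λ.λ.1 0)
  [4] λ.0 (λ.λ.λ.1 0)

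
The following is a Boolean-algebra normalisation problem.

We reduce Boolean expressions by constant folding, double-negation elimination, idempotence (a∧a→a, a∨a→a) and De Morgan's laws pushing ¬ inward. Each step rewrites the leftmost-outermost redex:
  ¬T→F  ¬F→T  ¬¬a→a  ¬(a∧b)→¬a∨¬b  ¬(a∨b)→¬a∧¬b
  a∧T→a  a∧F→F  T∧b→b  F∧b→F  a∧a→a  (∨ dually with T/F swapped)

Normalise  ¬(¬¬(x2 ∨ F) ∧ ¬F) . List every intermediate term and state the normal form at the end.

Answer: normal form = ¬x2  (in 7 steps)

Working:
  start: ¬(¬¬(x2 ∨ F) ∧ ¬F)
  →1  ¬¬¬(x2 ∨ F) ∨ ¬¬F
  →2  ¬(x2 ∨ F) ∨ ¬¬F
  →3  (¬x2 ∧ ¬F) ∨ ¬¬F
  →4  (¬x2 ∧ T) ∨ ¬¬F
  →5  ¬x2 ∨ ¬¬F
  →6  ¬x2 ∨ F
  →7  ¬x2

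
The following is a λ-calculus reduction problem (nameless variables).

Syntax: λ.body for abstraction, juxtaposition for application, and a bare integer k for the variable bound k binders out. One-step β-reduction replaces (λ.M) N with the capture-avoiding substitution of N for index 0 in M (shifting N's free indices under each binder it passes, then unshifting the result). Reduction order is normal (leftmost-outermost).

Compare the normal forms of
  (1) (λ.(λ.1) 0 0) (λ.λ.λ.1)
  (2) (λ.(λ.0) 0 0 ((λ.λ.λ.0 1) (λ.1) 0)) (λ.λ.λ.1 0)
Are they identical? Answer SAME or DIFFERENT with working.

Term A:
  start: (λ.(λ.1) 0 0) (λ.λ.λ.1)
  [1] (λ.λ.λ.λ.1) (λ.λ.λ.1) (λ.λ.λ.1)
  [2] (λ.λ.λ.1) (λ.λ.λ.1)
  [3] λ.λ.1

Term B:
  start: (λ.(λ.0) 0 0 ((λ.λ.λ.0 1) (λ.1) 0)) (λ.λ.λ.1 0)
  [1] (λ.0) (λ.λ.λ.1 0) (λ.λ.λ.1 0) ((λ.λ.λ.0 1) (λ.λ.λ.λ.1 0) (λ.λ.λ.1 0))
  [2] (λ.λ.λ.1 0) (λ.λ.λ.1 0) ((λ.λ.λ.0 1) (λ.λ.λ.λ.1 0) (λ.λ.λ.1 0))
  [3] (λ.λ.1 0) ((λ.λ.λ.0 1) (λ.λ.λ.λ.1 0) (λ.λ.λ.1 0))
  [4] λ.(λ.λ.λ.0 1) (λ.λ.λ.λ.1 0) (λ.λ.λ.1 0) 0
  [5] λ.(λ.λ.0 1) (λ.λ.λ.1 0) 0
  [6] λ.(λ.0 (λ.λ.λ.1 0)) 0
  [7] λ.0 (λ.λ.λ.1 0)

Answer: DIFFERENT — A ⇓ λ.λ.1, B ⇓ λ.0 (λ.λ.λ.1 0)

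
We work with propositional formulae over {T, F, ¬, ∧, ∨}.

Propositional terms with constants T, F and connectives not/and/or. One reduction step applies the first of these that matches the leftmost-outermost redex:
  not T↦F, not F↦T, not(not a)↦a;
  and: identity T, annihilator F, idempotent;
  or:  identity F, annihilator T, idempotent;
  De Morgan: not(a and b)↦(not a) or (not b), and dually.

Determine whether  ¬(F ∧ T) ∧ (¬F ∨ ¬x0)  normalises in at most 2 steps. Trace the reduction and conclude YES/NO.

Answer: NO — after 2 steps the term is (T ∨ ¬T) ∧ (¬F ∨ ¬x0), not yet normal

Working:
  start: ¬(F ∧ T) ∧ (¬F ∨ ¬x0)
  step 1: (¬F ∨ ¬T) ∧ (¬F ∨ ¬x0)
  step 2: (T ∨ ¬T) ∧ (¬F ∨ ¬x0)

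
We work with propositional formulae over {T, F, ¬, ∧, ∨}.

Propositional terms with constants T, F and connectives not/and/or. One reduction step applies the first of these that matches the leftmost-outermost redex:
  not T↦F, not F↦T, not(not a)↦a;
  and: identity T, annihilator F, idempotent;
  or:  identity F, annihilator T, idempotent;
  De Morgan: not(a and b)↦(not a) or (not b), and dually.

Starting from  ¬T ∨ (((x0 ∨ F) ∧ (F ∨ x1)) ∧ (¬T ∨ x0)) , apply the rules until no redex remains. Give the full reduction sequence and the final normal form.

  start: ¬T ∨ (((x0 ∨ F) ∧ (F ∨ x1)) ∧ (¬T ∨ x0))
  step 1: F ∨ (((x0 ∨ F) ∧ (F ∨ x1)) ∧ (¬T ∨ x0))
  step 2: ((x0 ∨ F) ∧ (F ∨ x1)) ∧ (¬T ∨ x0)
  step 3: (x0 ∧ (F ∨ x1)) ∧ (¬T ∨ x0)
  step 4: (x0 ∧ x1) ∧ (¬T ∨ x0)
  step 5: (x0 ∧ x1) ∧ (F ∨ x0)
  step 6: (x0 ∧ x1) ∧ x0

Answer: normal form = (x0 ∧ x1) ∧ x0  (in 6 steps)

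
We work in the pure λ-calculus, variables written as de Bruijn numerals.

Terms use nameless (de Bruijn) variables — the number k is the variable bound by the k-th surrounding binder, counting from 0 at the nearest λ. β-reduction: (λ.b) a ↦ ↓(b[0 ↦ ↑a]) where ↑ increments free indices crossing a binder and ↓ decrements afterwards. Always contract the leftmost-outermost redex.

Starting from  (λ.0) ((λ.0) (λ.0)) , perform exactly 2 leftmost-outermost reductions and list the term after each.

  start: (λ.0) ((λ.0) (λ.0))
  step 1: (λ.0) (λ.0)
  step 2: λ.0

Answer: after 2 steps: λ.0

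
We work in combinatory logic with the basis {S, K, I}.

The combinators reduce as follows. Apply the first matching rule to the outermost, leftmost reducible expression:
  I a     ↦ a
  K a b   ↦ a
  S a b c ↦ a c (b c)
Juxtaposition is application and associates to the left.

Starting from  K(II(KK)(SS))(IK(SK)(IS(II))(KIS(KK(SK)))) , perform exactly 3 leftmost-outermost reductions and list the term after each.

  start: K(II(KK)(SS))(IK(SK)(IS(II))(KIS(KK(SK))))
  [1] II(KK)(SS)
  [2] I(KK)(SS)
  [3] KK(SS)

Answer: after 3 steps: KK(SS)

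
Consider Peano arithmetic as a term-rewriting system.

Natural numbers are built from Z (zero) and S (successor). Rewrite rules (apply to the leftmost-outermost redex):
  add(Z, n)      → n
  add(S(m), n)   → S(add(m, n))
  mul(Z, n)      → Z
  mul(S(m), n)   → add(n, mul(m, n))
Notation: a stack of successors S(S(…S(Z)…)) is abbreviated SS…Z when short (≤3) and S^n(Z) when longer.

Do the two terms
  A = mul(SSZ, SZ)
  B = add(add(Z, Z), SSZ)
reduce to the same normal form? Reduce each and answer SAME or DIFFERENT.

Answer: SAME — A ⇓ SSZ, B ⇓ SSZ

Working:
Term A:
  start: mul(SSZ, SZ)
  [1] add(SZ, mul(SZ, SZ))
  [2] S(add(Z, mul(SZ, SZ)))
  [3] S(mul(SZ, SZ))
  [4] S(add(SZ, mul(Z, SZ)))
  [5] S(S(add(Z, mul(Z, SZ))))
  [6] S(S(mul(Z, SZ)))
  [7] SSZ

Term B:
  start: add(add(Z, Z), SSZ)
  [1] add(Z, SSZ)
  [2] SSZ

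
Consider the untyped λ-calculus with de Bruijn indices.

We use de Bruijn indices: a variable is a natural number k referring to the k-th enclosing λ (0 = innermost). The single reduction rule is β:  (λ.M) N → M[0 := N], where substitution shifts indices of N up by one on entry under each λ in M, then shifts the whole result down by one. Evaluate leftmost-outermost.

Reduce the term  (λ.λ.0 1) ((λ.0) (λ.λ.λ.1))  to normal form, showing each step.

  start: (λ.λ.0 1) ((λ.0) (λ.λ.λ.1))
  [1] λ.0 ((λ.0) (λ.λ.λ.1))
  [2] λ.0 (λ.λ.λ.1)

Answer: normal form = λ.0 (λ.λ.λ.1)  (in 2 steps)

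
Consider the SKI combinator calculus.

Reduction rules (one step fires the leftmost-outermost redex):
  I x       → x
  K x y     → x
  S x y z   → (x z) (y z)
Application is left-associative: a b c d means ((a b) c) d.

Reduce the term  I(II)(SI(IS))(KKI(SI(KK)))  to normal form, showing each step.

Answer: normal form = SI(KK)  (in 7 steps)

Reduction:
  start: I(II)(SI(IS))(KKI(SI(KK)))
  step 1: II(SI(IS))(KKI(SI(KK)))
  step 2: I(SI(IS))(KKI(SI(KK)))
  step 3: SI(IS)(KKI(SI(KK)))
  step 4: I(KKI(SI(KK)))(IS(KKI(SI(KK))))
  step 5: KKI(SI(KK))(IS(KKI(SI(KK))))
  step 6: K(SI(KK))(IS(KKI(SI(KK))))
  step 7: SI(KK)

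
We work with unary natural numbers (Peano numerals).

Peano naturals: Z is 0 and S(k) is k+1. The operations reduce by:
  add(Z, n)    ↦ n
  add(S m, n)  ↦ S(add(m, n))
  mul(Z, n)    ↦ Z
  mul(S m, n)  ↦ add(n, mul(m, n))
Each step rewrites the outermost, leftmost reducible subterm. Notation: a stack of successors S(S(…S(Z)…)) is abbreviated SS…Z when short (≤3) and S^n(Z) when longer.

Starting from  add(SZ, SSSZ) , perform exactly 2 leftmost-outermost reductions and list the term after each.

  start: add(SZ, SSSZ)
  →1  S(add(Z, SSSZ))
  →2  S^4(Z)

Answer: after 2 steps: S^4(Z)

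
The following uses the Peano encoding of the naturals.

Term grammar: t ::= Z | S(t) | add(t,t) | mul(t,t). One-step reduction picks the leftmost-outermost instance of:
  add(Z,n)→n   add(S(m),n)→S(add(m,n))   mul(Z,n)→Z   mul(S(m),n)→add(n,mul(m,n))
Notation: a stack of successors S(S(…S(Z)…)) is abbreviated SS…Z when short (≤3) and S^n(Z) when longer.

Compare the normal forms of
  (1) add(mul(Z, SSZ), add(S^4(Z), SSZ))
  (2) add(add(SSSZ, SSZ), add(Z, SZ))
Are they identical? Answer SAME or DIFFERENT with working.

Answer: SAME — A ⇓ S^6(Z), B ⇓ S^6(Z)

Reduction:
Term A:
  start: add(mul(Z, SSZ), add(S^4(Z), SSZ))
  step 1: add(Z, add(S^4(Z), SSZ))
  step 2: add(S^4(Z), SSZ)
  step 3: S(add(SSSZ, SSZ))
  step 4: S(S(add(SSZ, SSZ)))
  step 5: S(S(S(add(SZ, SSZ))))
  step 6: S(S(S(S(add(Z, SSZ)))))
  step 7: S^6(Z)

Term B:
  start: add(add(SSSZ, SSZ), add(Z, SZ))
  step 1: add(S(add(SSZ, SSZ)), add(Z, SZ))
  step 2: S(add(add(SSZ, SSZ), add(Z, SZ)))
  step 3: S(add(S(add(SZ, SSZ)), add(Z, SZ)))
  step 4: S(S(add(add(SZ, SSZ), add(Z, SZ))))
  step 5: S(S(add(S(add(Z, SSZ)), add(Z, SZ))))
  step 6: S(S(S(add(add(Z, SSZ), add(Z, SZ)))))
  step 7: S(S(S(add(SSZ, add(Z, SZ)))))
  step 8: S(S(S(S(add(SZ, add(Z, SZ))))))
  step 9: S(S(S(S(S(add(Z, add(Z, SZ)))))))
  step 10: S(S(S(S(S(add(Z, SZ))))))
  step 11: S^6(Z)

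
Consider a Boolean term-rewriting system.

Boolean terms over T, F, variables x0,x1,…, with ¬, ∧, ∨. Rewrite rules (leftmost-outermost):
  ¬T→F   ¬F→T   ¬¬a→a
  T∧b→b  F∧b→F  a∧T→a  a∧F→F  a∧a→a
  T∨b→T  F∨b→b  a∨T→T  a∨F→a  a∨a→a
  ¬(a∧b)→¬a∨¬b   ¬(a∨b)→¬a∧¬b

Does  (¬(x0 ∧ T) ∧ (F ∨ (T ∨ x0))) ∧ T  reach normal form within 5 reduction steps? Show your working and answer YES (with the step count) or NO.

Answer: NO — after 5 steps the term is ¬x0 ∧ (T ∨ x0), not yet normal

Derivation:
  start: (¬(x0 ∧ T) ∧ (F ∨ (T ∨ x0))) ∧ T
  →1  ¬(x0 ∧ T) ∧ (F ∨ (T ∨ x0))
  →2  (¬x0 ∨ ¬T) ∧ (F ∨ (T ∨ x0))
  →3  (¬x0 ∨ F) ∧ (F ∨ (T ∨ x0))
  →4  ¬x0 ∧ (F ∨ (T ∨ x0))
  →5  ¬x0 ∧ (T ∨ x0)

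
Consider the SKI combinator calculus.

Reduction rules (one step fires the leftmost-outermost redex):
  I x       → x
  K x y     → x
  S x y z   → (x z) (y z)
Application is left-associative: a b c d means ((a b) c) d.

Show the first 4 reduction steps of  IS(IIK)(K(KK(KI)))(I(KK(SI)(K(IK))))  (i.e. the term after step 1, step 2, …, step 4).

Answer: after 4 steps: K(I(KK(SI)(K(IK))))(K(KK(KI))(I(KK(SI)(K(IK)))))

Working:
  start: IS(IIK)(K(KK(KI)))(I(KK(SI)(K(IK))))
  step 1: S(IIK)(K(KK(KI)))(I(KK(SI)(K(IK))))
  step 2: IIK(I(KK(SI)(K(IK))))(K(KK(KI))(I(KK(SI)(K(IK)))))
  step 3: IK(I(KK(SI)(K(IK))))(K(KK(KI))(I(KK(SI)(K(IK)))))
  step 4: K(I(KK(SI)(K(IK))))(K(KK(KI))(I(KK(SI)(K(IK)))))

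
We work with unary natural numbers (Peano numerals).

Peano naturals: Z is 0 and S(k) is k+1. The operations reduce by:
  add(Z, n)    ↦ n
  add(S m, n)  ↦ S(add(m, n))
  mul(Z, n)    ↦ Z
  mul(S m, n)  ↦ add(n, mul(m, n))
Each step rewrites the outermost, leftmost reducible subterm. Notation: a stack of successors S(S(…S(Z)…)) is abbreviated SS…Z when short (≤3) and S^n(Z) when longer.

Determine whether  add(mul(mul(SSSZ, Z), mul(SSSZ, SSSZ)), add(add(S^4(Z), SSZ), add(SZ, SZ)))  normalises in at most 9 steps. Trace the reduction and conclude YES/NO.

Answer: NO — after 9 steps the term is add(add(S^4(Z), SSZ), add(SZ, SZ)), not yet normal

Reduction:
  start: add(mul(mul(SSSZ, Z), mul(SSSZ, SSSZ)), add(add(S^4(Z), SSZ), add(SZ, SZ)))
  step 1: add(mul(add(Z, mul(SSZ, Z)), mul(SSSZ, SSSZ)), add(add(S^4(Z), SSZ), add(SZ, SZ)))
  step 2: add(mul(mul(SSZ, Z), mul(SSSZ, SSSZ)), add(add(S^4(Z), SSZ), add(SZ, SZ)))
  step 3: add(mul(add(Z, mul(SZ, Z)), mul(SSSZ, SSSZ)), add(add(S^4(Z), SSZ), add(SZ, SZ)))
  step 4: add(mul(mul(SZ, Z), mul(SSSZ, SSSZ)), add(add(S^4(Z), SSZ), add(SZ, SZ)))
  step 5: add(mul(add(Z, mul(Z, Z)), mul(SSSZ, SSSZ)), add(add(S^4(Z), SSZ), add(SZ, SZ)))
  step 6: add(mul(mul(Z, Z), mul(SSSZ, SSSZ)), add(add(S^4(Z), SSZ), add(SZ, SZ)))
  step 7: add(mul(Z, mul(SSSZ, SSSZ)), add(add(S^4(Z), SSZ), add(SZ, SZ)))
  step 8: add(Z, add(add(S^4(Z), SSZ), add(SZ, SZ)))
  step 9: add(add(S^4(Z), SSZ), add(SZ, SZ))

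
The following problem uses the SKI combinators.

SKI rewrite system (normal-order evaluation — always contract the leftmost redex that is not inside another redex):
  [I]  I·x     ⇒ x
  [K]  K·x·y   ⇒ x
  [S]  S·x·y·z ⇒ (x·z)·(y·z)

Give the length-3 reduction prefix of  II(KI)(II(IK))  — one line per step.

  start: II(KI)(II(IK))
  step 1: I(KI)(II(IK))
  step 2: KI(II(IK))
  step 3: I

Answer: after 3 steps: I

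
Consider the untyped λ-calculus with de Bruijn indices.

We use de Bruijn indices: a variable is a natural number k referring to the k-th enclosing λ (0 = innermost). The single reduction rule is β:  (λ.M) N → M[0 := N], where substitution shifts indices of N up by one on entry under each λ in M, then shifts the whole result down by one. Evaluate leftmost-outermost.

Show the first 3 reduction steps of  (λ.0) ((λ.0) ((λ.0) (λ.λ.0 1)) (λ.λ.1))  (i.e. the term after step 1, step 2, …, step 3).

Answer: after 3 steps: (λ.λ.0 1) (λ.λ.1)

Working:
  start: (λ.0) ((λ.0) ((λ.0) (λ.λ.0 1)) (λ.λ.1))
  step 1: (λ.0) ((λ.0) (λ.λ.0 1)) (λ.λ.1)
  step 2: (λ.0) (λ.λ.0 1) (λ.λ.1)
  step 3: (λ.λ.0 1) (λ.λ.1)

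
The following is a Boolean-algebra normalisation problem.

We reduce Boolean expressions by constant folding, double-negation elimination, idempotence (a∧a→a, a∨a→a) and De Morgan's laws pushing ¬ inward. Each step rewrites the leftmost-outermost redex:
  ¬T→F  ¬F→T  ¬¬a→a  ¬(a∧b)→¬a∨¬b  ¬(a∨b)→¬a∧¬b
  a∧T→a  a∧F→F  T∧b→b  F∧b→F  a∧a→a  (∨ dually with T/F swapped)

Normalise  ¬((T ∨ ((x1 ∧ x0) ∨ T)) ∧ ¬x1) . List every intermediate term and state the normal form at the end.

  start: ¬((T ∨ ((x1 ∧ x0) ∨ T)) ∧ ¬x1)
  step 1: ¬(T ∨ ((x1 ∧ x0) ∨ T)) ∨ ¬¬x1
  step 2: (¬T ∧ ¬((x1 ∧ x0) ∨ T)) ∨ ¬¬x1
  step 3: (F ∧ ¬((x1 ∧ x0) ∨ T)) ∨ ¬¬x1
  step 4: F ∨ ¬¬x1
  step 5: ¬¬x1
  step 6: x1

Answer: normal form = x1  (in 6 steps)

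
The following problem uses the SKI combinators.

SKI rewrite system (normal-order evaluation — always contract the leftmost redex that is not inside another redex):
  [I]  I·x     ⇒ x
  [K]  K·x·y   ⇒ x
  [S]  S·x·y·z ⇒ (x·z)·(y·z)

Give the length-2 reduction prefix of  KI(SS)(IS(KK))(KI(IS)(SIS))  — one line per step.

  start: KI(SS)(IS(KK))(KI(IS)(SIS))
  step 1: I(IS(KK))(KI(IS)(SIS))
  step 2: IS(KK)(KI(IS)(SIS))

Answer: after 2 steps: IS(KK)(KI(IS)(SIS))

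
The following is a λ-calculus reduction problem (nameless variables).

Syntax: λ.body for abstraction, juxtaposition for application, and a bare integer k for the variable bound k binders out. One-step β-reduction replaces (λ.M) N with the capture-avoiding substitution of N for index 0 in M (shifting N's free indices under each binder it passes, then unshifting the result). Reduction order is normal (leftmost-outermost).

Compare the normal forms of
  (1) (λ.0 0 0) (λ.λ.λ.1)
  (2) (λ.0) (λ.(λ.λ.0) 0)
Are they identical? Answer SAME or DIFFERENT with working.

Term A:
  start: (λ.0 0 0) (λ.λ.λ.1)
  →1  (λ.λ.λ.1) (λ.λ.λ.1) (λ.λ.λ.1)
  →2  (λ.λ.1) (λ.λ.λ.1)
  →3  λ.λ.λ.λ.1

Term B:
  start: (λ.0) (λ.(λ.λ.0) 0)
  →1  λ.(λ.λ.0) 0
  →2  λ.λ.0

Answer: DIFFERENT — A ⇓ λ.λ.λ.λ.1, B ⇓ λ.λ.0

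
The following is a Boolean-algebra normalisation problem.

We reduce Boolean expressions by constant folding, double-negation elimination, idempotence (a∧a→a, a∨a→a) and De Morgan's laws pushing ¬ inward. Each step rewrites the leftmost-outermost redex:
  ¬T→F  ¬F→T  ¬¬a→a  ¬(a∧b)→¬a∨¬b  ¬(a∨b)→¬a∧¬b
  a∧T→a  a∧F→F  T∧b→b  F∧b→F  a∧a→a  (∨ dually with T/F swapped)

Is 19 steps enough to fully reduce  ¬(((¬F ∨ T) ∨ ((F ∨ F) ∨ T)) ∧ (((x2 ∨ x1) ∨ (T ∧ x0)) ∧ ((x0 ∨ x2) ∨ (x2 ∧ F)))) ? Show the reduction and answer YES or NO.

  start: ¬(((¬F ∨ T) ∨ ((F ∨ F) ∨ T)) ∧ (((x2 ∨ x1) ∨ (T ∧ x0)) ∧ ((x0 ∨ x2) ∨ (x2 ∧ F))))
  →1  ¬((¬F ∨ T) ∨ ((F ∨ F) ∨ T)) ∨ ¬(((x2 ∨ x1) ∨ (T ∧ x0)) ∧ ((x0 ∨ x2) ∨ (x2 ∧ F)))
  →2  (¬(¬F ∨ T) ∧ ¬((F ∨ F) ∨ T)) ∨ ¬(((x2 ∨ x1) ∨ (T ∧ x0)) ∧ ((x0 ∨ x2) ∨ (x2 ∧ F)))
  →3  ((¬¬F ∧ ¬T) ∧ ¬((F ∨ F) ∨ T)) ∨ ¬(((x2 ∨ x1) ∨ (T ∧ x0)) ∧ ((x0 ∨ x2) ∨ (x2 ∧ F)))
  →4  ((F ∧ ¬T) ∧ ¬((F ∨ F) ∨ T)) ∨ ¬(((x2 ∨ x1) ∨ (T ∧ x0)) ∧ ((x0 ∨ x2) ∨ (x2 ∧ F)))
  →5  (F ∧ ¬((F ∨ F) ∨ T)) ∨ ¬(((x2 ∨ x1) ∨ (T ∧ x0)) ∧ ((x0 ∨ x2) ∨ (x2 ∧ F)))
  →6  F ∨ ¬(((x2 ∨ x1) ∨ (T ∧ x0)) ∧ ((x0 ∨ x2) ∨ (x2 ∧ F)))
  →7  ¬(((x2 ∨ x1) ∨ (T ∧ x0)) ∧ ((x0 ∨ x2) ∨ (x2 ∧ F)))
  →8  ¬((x2 ∨ x1) ∨ (T ∧ x0)) ∨ ¬((x0 ∨ x2) ∨ (x2 ∧ F))
  →9  (¬(x2 ∨ x1) ∧ ¬(T ∧ x0)) ∨ ¬((x0 ∨ x2) ∨ (x2 ∧ F))
  →10  ((¬x2 ∧ ¬x1) ∧ ¬(T ∧ x0)) ∨ ¬((x0 ∨ x2) ∨ (x2 ∧ F))
  →11  ((¬x2 ∧ ¬x1) ∧ (¬T ∨ ¬x0)) ∨ ¬((x0 ∨ x2) ∨ (x2 ∧ F))
  →12  ((¬x2 ∧ ¬x1) ∧ (F ∨ ¬x0)) ∨ ¬((x0 ∨ x2) ∨ (x2 ∧ F))
  →13  ((¬x2 ∧ ¬x1) ∧ ¬x0) ∨ ¬((x0 ∨ x2) ∨ (x2 ∧ F))
  →14  ((¬x2 ∧ ¬x1) ∧ ¬x0) ∨ (¬(x0 ∨ x2) ∧ ¬(x2 ∧ F))
  →15  ((¬x2 ∧ ¬x1) ∧ ¬x0) ∨ ((¬x0 ∧ ¬x2) ∧ ¬(x2 ∧ F))
  →16  ((¬x2 ∧ ¬x1) ∧ ¬x0) ∨ ((¬x0 ∧ ¬x2) ∧ (¬x2 ∨ ¬F))
  →17  ((¬x2 ∧ ¬x1) ∧ ¬x0) ∨ ((¬x0 ∧ ¬x2) ∧ (¬x2 ∨ T))
  →18  ((¬x2 ∧ ¬x1) ∧ ¬x0) ∨ ((¬x0 ∧ ¬x2) ∧ T)
  →19  ((¬x2 ∧ ¬x1) ∧ ¬x0) ∨ (¬x0 ∧ ¬x2)

Answer: YES — reaches normal form ((¬x2 ∧ ¬x1) ∧ ¬x0) ∨ (¬x0 ∧ ¬x2) in 19 ≤ 19 steps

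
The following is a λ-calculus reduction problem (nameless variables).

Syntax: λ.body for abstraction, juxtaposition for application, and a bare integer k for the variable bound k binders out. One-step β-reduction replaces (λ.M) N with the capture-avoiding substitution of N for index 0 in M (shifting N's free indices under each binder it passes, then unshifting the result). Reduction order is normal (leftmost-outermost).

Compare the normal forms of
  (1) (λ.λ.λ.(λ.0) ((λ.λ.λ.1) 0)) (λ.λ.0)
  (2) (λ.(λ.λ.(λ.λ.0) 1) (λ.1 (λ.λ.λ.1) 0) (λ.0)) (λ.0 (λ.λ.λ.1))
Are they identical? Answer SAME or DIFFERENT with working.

Answer: DIFFERENT — A ⇓ λ.λ.λ.λ.1, B ⇓ λ.0

Reduction:
Term A:
  start: (λ.λ.λ.(λ.0) ((λ.λ.λ.1) 0)) (λ.λ.0)
  →1  λ.λ.(λ.0) ((λ.λ.λ.1) 0)
  →2  λ.λ.(λ.λ.λ.1) 0
  →3  λ.λ.λ.λ.1

Term B:
  start: (λ.(λ.λ.(λ.λ.0) 1) (λ.1 (λ.λ.λ.1) 0) (λ.0)) (λ.0 (λ.λ.λ.1))
  →1  (λ.λ.(λ.λ.0) 1) (λ.(λ.0 (λ.λ.λ.1)) (λ.λ.λ.1) 0) (λ.0)
  →2  (λ.(λ.λ.0) (λ.(λ.0 (λ.λ.λ.1)) (λ.λ.λ.1) 0)) (λ.0)
  →3  (λ.λ.0) (λ.(λ.0 (λ.λ.λ.1)) (λ.λ.λ.1) 0)
  →4  λ.0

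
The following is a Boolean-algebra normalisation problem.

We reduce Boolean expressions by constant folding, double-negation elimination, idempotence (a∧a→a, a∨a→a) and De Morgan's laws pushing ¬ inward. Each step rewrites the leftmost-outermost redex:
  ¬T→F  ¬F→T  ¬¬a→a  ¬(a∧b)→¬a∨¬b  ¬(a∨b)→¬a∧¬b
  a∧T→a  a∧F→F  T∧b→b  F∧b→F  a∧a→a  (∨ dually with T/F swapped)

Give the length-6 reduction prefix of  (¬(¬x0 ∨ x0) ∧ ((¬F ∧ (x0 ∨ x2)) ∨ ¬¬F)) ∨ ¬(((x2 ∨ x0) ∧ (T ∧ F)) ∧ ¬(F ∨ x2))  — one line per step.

Answer: after 6 steps: ((x0 ∧ ¬x0) ∧ (x0 ∨ x2)) ∨ ¬(((x2 ∨ x0) ∧ (T ∧ F)) ∧ ¬(F ∨ x2))

Reduction:
  start: (¬(¬x0 ∨ x0) ∧ ((¬F ∧ (x0 ∨ x2)) ∨ ¬¬F)) ∨ ¬(((x2 ∨ x0) ∧ (T ∧ F)) ∧ ¬(F ∨ x2))
  step 1: ((¬¬x0 ∧ ¬x0) ∧ ((¬F ∧ (x0 ∨ x2)) ∨ ¬¬F)) ∨ ¬(((x2 ∨ x0) ∧ (T ∧ F)) ∧ ¬(F ∨ x2))
  step 2: ((x0 ∧ ¬x0) ∧ ((¬F ∧ (x0 ∨ x2)) ∨ ¬¬F)) ∨ ¬(((x2 ∨ x0) ∧ (T ∧ F)) ∧ ¬(F ∨ x2))
  step 3: ((x0 ∧ ¬x0) ∧ ((T ∧ (x0 ∨ x2)) ∨ ¬¬F)) ∨ ¬(((x2 ∨ x0) ∧ (T ∧ F)) ∧ ¬(F ∨ x2))
  step 4: ((x0 ∧ ¬x0) ∧ ((x0 ∨ x2) ∨ ¬¬F)) ∨ ¬(((x2 ∨ x0) ∧ (T ∧ F)) ∧ ¬(F ∨ x2))
  step 5: ((x0 ∧ ¬x0) ∧ ((x0 ∨ x2) ∨ F)) ∨ ¬(((x2 ∨ x0) ∧ (T ∧ F)) ∧ ¬(F ∨ x2))
  step 6: ((x0 ∧ ¬x0) ∧ (x0 ∨ x2)) ∨ ¬(((x2 ∨ x0) ∧ (T ∧ F)) ∧ ¬(F ∨ x2))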